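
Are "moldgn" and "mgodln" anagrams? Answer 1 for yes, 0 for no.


Strings: "moldgn", "mgodln"
Sorted first:  dglmno
Sorted second: dglmno
Sorted forms match => anagrams

1


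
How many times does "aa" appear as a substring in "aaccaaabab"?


Searching for "aa" in "aaccaaabab"
Scanning each position:
  Position 0: "aa" => MATCH
  Position 1: "ac" => no
  Position 2: "cc" => no
  Position 3: "ca" => no
  Position 4: "aa" => MATCH
  Position 5: "aa" => MATCH
  Position 6: "ab" => no
  Position 7: "ba" => no
  Position 8: "ab" => no
Total occurrences: 3

3


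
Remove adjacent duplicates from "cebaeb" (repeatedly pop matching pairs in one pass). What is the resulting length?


Input: cebaeb
Stack-based adjacent duplicate removal:
  Read 'c': push. Stack: c
  Read 'e': push. Stack: ce
  Read 'b': push. Stack: ceb
  Read 'a': push. Stack: ceba
  Read 'e': push. Stack: cebae
  Read 'b': push. Stack: cebaeb
Final stack: "cebaeb" (length 6)

6


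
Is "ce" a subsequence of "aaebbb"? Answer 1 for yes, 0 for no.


Check if "ce" is a subsequence of "aaebbb"
Greedy scan:
  Position 0 ('a'): no match needed
  Position 1 ('a'): no match needed
  Position 2 ('e'): no match needed
  Position 3 ('b'): no match needed
  Position 4 ('b'): no match needed
  Position 5 ('b'): no match needed
Only matched 0/2 characters => not a subsequence

0


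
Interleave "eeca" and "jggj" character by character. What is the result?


Interleaving "eeca" and "jggj":
  Position 0: 'e' from first, 'j' from second => "ej"
  Position 1: 'e' from first, 'g' from second => "eg"
  Position 2: 'c' from first, 'g' from second => "cg"
  Position 3: 'a' from first, 'j' from second => "aj"
Result: ejegcgaj

ejegcgaj


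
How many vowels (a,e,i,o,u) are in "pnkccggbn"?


Input: pnkccggbn
Checking each character:
  'p' at position 0: consonant
  'n' at position 1: consonant
  'k' at position 2: consonant
  'c' at position 3: consonant
  'c' at position 4: consonant
  'g' at position 5: consonant
  'g' at position 6: consonant
  'b' at position 7: consonant
  'n' at position 8: consonant
Total vowels: 0

0


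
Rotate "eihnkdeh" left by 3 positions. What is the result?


Input: "eihnkdeh", rotate left by 3
First 3 characters: "eih"
Remaining characters: "nkdeh"
Concatenate remaining + first: "nkdeh" + "eih" = "nkdeheih"

nkdeheih


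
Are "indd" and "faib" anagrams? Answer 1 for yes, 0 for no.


Strings: "indd", "faib"
Sorted first:  ddin
Sorted second: abfi
Differ at position 0: 'd' vs 'a' => not anagrams

0


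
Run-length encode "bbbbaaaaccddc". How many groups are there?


Input: bbbbaaaaccddc
Scanning for consecutive runs:
  Group 1: 'b' x 4 (positions 0-3)
  Group 2: 'a' x 4 (positions 4-7)
  Group 3: 'c' x 2 (positions 8-9)
  Group 4: 'd' x 2 (positions 10-11)
  Group 5: 'c' x 1 (positions 12-12)
Total groups: 5

5


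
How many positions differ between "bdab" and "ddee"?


Comparing "bdab" and "ddee" position by position:
  Position 0: 'b' vs 'd' => DIFFER
  Position 1: 'd' vs 'd' => same
  Position 2: 'a' vs 'e' => DIFFER
  Position 3: 'b' vs 'e' => DIFFER
Positions that differ: 3

3


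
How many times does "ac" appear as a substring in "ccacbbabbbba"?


Searching for "ac" in "ccacbbabbbba"
Scanning each position:
  Position 0: "cc" => no
  Position 1: "ca" => no
  Position 2: "ac" => MATCH
  Position 3: "cb" => no
  Position 4: "bb" => no
  Position 5: "ba" => no
  Position 6: "ab" => no
  Position 7: "bb" => no
  Position 8: "bb" => no
  Position 9: "bb" => no
  Position 10: "ba" => no
Total occurrences: 1

1


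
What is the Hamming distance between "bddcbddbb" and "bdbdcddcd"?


Comparing "bddcbddbb" and "bdbdcddcd" position by position:
  Position 0: 'b' vs 'b' => same
  Position 1: 'd' vs 'd' => same
  Position 2: 'd' vs 'b' => differ
  Position 3: 'c' vs 'd' => differ
  Position 4: 'b' vs 'c' => differ
  Position 5: 'd' vs 'd' => same
  Position 6: 'd' vs 'd' => same
  Position 7: 'b' vs 'c' => differ
  Position 8: 'b' vs 'd' => differ
Total differences (Hamming distance): 5

5


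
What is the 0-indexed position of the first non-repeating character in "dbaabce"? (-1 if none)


Input: dbaabce
Character frequencies:
  'a': 2
  'b': 2
  'c': 1
  'd': 1
  'e': 1
Scanning left to right for freq == 1:
  Position 0 ('d'): unique! => answer = 0

0


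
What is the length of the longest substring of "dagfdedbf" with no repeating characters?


Input: "dagfdedbf"
Sliding window (track last position of each char):
  Position 0 ('d'): window [0,0] length 1 -- new best
  Position 1 ('a'): window [0,1] length 2 -- new best
  Position 2 ('g'): window [0,2] length 3 -- new best
  Position 3 ('f'): window [0,3] length 4 -- new best
  Position 4 ('d'): repeat (last at 0), move window start to 1
  Position 4 ('d'): window [1,4] length 4
  Position 5 ('e'): window [1,5] length 5 -- new best
  Position 6 ('d'): repeat (last at 4), move window start to 5
  Position 6 ('d'): window [5,6] length 2
  Position 7 ('b'): window [5,7] length 3
  Position 8 ('f'): window [5,8] length 4
Longest substring with no repeats: "agfde" with length 5

5


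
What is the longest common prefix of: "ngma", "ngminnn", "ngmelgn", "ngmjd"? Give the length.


Words: ngma, ngminnn, ngmelgn, ngmjd
  Position 0: all 'n' => match
  Position 1: all 'g' => match
  Position 2: all 'm' => match
  Position 3: ('a', 'i', 'e', 'j') => mismatch, stop
LCP = "ngm" (length 3)

3


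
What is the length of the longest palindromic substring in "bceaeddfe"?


Input: "bceaeddfe"
Checking substrings for palindromes:
  [2:5] "eae" (len 3) => palindrome
  [5:7] "dd" (len 2) => palindrome
Longest palindromic substring: "eae" with length 3

3


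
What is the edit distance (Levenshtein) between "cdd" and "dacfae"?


Computing edit distance: "cdd" -> "dacfae"
DP table:
           d    a    c    f    a    e
      0    1    2    3    4    5    6
  c   1    1    2    2    3    4    5
  d   2    1    2    3    3    4    5
  d   3    2    2    3    4    4    5
Edit distance = dp[3][6] = 5

5


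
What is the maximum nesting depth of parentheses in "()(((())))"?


Input: "()(((())))"
Tracking depth:
  Position 0 '(': depth becomes 1
  Position 1 ')': depth becomes 0
  Position 2 '(': depth becomes 1
  Position 3 '(': depth becomes 2
  Position 4 '(': depth becomes 3
  Position 5 '(': depth becomes 4
  Position 6 ')': depth becomes 3
  Position 7 ')': depth becomes 2
  Position 8 ')': depth becomes 1
  Position 9 ')': depth becomes 0
Maximum depth reached: 4

4


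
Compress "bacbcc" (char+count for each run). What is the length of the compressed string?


Input: bacbcc
Runs:
  'b' x 1 => "b1"
  'a' x 1 => "a1"
  'c' x 1 => "c1"
  'b' x 1 => "b1"
  'c' x 2 => "c2"
Compressed: "b1a1c1b1c2"
Compressed length: 10

10


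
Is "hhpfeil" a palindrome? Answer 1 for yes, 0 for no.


Input: hhpfeil
Reversed: liefphh
  Compare pos 0 ('h') with pos 6 ('l'): MISMATCH
  Compare pos 1 ('h') with pos 5 ('i'): MISMATCH
  Compare pos 2 ('p') with pos 4 ('e'): MISMATCH
Result: not a palindrome

0


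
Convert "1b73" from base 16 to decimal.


Input: "1b73" in base 16
Positional expansion:
  Digit '1' (value 1) x 16^3 = 4096
  Digit 'b' (value 11) x 16^2 = 2816
  Digit '7' (value 7) x 16^1 = 112
  Digit '3' (value 3) x 16^0 = 3
Sum = 7027

7027


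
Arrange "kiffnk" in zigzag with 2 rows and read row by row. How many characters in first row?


Zigzag "kiffnk" into 2 rows:
Placing characters:
  'k' => row 0
  'i' => row 1
  'f' => row 0
  'f' => row 1
  'n' => row 0
  'k' => row 1
Rows:
  Row 0: "kfn"
  Row 1: "ifk"
First row length: 3

3


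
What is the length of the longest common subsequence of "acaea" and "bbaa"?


LCS of "acaea" and "bbaa"
DP table:
           b    b    a    a
      0    0    0    0    0
  a   0    0    0    1    1
  c   0    0    0    1    1
  a   0    0    0    1    2
  e   0    0    0    1    2
  a   0    0    0    1    2
LCS length = dp[5][4] = 2

2


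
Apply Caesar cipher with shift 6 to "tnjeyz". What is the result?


Caesar cipher: shift "tnjeyz" by 6
  't' (pos 19) + 6 = pos 25 = 'z'
  'n' (pos 13) + 6 = pos 19 = 't'
  'j' (pos 9) + 6 = pos 15 = 'p'
  'e' (pos 4) + 6 = pos 10 = 'k'
  'y' (pos 24) + 6 = pos 4 = 'e'
  'z' (pos 25) + 6 = pos 5 = 'f'
Result: ztpkef

ztpkef


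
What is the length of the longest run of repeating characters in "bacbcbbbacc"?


Input: "bacbcbbbacc"
Scanning for longest run:
  Position 1 ('a'): new char, reset run to 1
  Position 2 ('c'): new char, reset run to 1
  Position 3 ('b'): new char, reset run to 1
  Position 4 ('c'): new char, reset run to 1
  Position 5 ('b'): new char, reset run to 1
  Position 6 ('b'): continues run of 'b', length=2
  Position 7 ('b'): continues run of 'b', length=3
  Position 8 ('a'): new char, reset run to 1
  Position 9 ('c'): new char, reset run to 1
  Position 10 ('c'): continues run of 'c', length=2
Longest run: 'b' with length 3

3


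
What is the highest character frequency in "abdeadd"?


Input: abdeadd
Character counts:
  'a': 2
  'b': 1
  'd': 3
  'e': 1
Maximum frequency: 3

3


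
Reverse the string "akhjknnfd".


Input: akhjknnfd
Reading characters right to left:
  Position 8: 'd'
  Position 7: 'f'
  Position 6: 'n'
  Position 5: 'n'
  Position 4: 'k'
  Position 3: 'j'
  Position 2: 'h'
  Position 1: 'k'
  Position 0: 'a'
Reversed: dfnnkjhka

dfnnkjhka


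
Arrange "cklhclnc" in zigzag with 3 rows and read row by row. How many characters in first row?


Zigzag "cklhclnc" into 3 rows:
Placing characters:
  'c' => row 0
  'k' => row 1
  'l' => row 2
  'h' => row 1
  'c' => row 0
  'l' => row 1
  'n' => row 2
  'c' => row 1
Rows:
  Row 0: "cc"
  Row 1: "khlc"
  Row 2: "ln"
First row length: 2

2


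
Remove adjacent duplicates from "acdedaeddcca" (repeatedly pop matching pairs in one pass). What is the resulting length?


Input: acdedaeddcca
Stack-based adjacent duplicate removal:
  Read 'a': push. Stack: a
  Read 'c': push. Stack: ac
  Read 'd': push. Stack: acd
  Read 'e': push. Stack: acde
  Read 'd': push. Stack: acded
  Read 'a': push. Stack: acdeda
  Read 'e': push. Stack: acdedae
  Read 'd': push. Stack: acdedaed
  Read 'd': matches stack top 'd' => pop. Stack: acdedae
  Read 'c': push. Stack: acdedaec
  Read 'c': matches stack top 'c' => pop. Stack: acdedae
  Read 'a': push. Stack: acdedaea
Final stack: "acdedaea" (length 8)

8


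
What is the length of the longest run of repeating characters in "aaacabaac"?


Input: "aaacabaac"
Scanning for longest run:
  Position 1 ('a'): continues run of 'a', length=2
  Position 2 ('a'): continues run of 'a', length=3
  Position 3 ('c'): new char, reset run to 1
  Position 4 ('a'): new char, reset run to 1
  Position 5 ('b'): new char, reset run to 1
  Position 6 ('a'): new char, reset run to 1
  Position 7 ('a'): continues run of 'a', length=2
  Position 8 ('c'): new char, reset run to 1
Longest run: 'a' with length 3

3


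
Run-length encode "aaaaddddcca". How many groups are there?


Input: aaaaddddcca
Scanning for consecutive runs:
  Group 1: 'a' x 4 (positions 0-3)
  Group 2: 'd' x 4 (positions 4-7)
  Group 3: 'c' x 2 (positions 8-9)
  Group 4: 'a' x 1 (positions 10-10)
Total groups: 4

4


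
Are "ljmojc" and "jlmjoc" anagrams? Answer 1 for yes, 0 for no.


Strings: "ljmojc", "jlmjoc"
Sorted first:  cjjlmo
Sorted second: cjjlmo
Sorted forms match => anagrams

1


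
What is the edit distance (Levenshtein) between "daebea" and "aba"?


Computing edit distance: "daebea" -> "aba"
DP table:
           a    b    a
      0    1    2    3
  d   1    1    2    3
  a   2    1    2    2
  e   3    2    2    3
  b   4    3    2    3
  e   5    4    3    3
  a   6    5    4    3
Edit distance = dp[6][3] = 3

3


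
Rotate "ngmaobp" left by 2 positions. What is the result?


Input: "ngmaobp", rotate left by 2
First 2 characters: "ng"
Remaining characters: "maobp"
Concatenate remaining + first: "maobp" + "ng" = "maobpng"

maobpng


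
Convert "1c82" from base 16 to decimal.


Input: "1c82" in base 16
Positional expansion:
  Digit '1' (value 1) x 16^3 = 4096
  Digit 'c' (value 12) x 16^2 = 3072
  Digit '8' (value 8) x 16^1 = 128
  Digit '2' (value 2) x 16^0 = 2
Sum = 7298

7298


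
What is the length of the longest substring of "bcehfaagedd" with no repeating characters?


Input: "bcehfaagedd"
Sliding window (track last position of each char):
  Position 0 ('b'): window [0,0] length 1 -- new best
  Position 1 ('c'): window [0,1] length 2 -- new best
  Position 2 ('e'): window [0,2] length 3 -- new best
  Position 3 ('h'): window [0,3] length 4 -- new best
  Position 4 ('f'): window [0,4] length 5 -- new best
  Position 5 ('a'): window [0,5] length 6 -- new best
  Position 6 ('a'): repeat (last at 5), move window start to 6
  Position 6 ('a'): window [6,6] length 1
  Position 7 ('g'): window [6,7] length 2
  Position 8 ('e'): window [6,8] length 3
  Position 9 ('d'): window [6,9] length 4
  Position 10 ('d'): repeat (last at 9), move window start to 10
  Position 10 ('d'): window [10,10] length 1
Longest substring with no repeats: "bcehfa" with length 6

6


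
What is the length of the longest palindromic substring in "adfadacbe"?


Input: "adfadacbe"
Checking substrings for palindromes:
  [3:6] "ada" (len 3) => palindrome
Longest palindromic substring: "ada" with length 3

3


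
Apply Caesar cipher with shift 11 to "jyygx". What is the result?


Caesar cipher: shift "jyygx" by 11
  'j' (pos 9) + 11 = pos 20 = 'u'
  'y' (pos 24) + 11 = pos 9 = 'j'
  'y' (pos 24) + 11 = pos 9 = 'j'
  'g' (pos 6) + 11 = pos 17 = 'r'
  'x' (pos 23) + 11 = pos 8 = 'i'
Result: ujjri

ujjri


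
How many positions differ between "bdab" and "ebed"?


Comparing "bdab" and "ebed" position by position:
  Position 0: 'b' vs 'e' => DIFFER
  Position 1: 'd' vs 'b' => DIFFER
  Position 2: 'a' vs 'e' => DIFFER
  Position 3: 'b' vs 'd' => DIFFER
Positions that differ: 4

4


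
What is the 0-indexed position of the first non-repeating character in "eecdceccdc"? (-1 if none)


Input: eecdceccdc
Character frequencies:
  'c': 5
  'd': 2
  'e': 3
Scanning left to right for freq == 1:
  Position 0 ('e'): freq=3, skip
  Position 1 ('e'): freq=3, skip
  Position 2 ('c'): freq=5, skip
  Position 3 ('d'): freq=2, skip
  Position 4 ('c'): freq=5, skip
  Position 5 ('e'): freq=3, skip
  Position 6 ('c'): freq=5, skip
  Position 7 ('c'): freq=5, skip
  Position 8 ('d'): freq=2, skip
  Position 9 ('c'): freq=5, skip
  No unique character found => answer = -1

-1


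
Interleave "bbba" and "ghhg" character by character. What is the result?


Interleaving "bbba" and "ghhg":
  Position 0: 'b' from first, 'g' from second => "bg"
  Position 1: 'b' from first, 'h' from second => "bh"
  Position 2: 'b' from first, 'h' from second => "bh"
  Position 3: 'a' from first, 'g' from second => "ag"
Result: bgbhbhag

bgbhbhag


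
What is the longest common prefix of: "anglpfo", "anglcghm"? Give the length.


Words: anglpfo, anglcghm
  Position 0: all 'a' => match
  Position 1: all 'n' => match
  Position 2: all 'g' => match
  Position 3: all 'l' => match
  Position 4: ('p', 'c') => mismatch, stop
LCP = "angl" (length 4)

4


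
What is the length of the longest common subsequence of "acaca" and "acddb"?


LCS of "acaca" and "acddb"
DP table:
           a    c    d    d    b
      0    0    0    0    0    0
  a   0    1    1    1    1    1
  c   0    1    2    2    2    2
  a   0    1    2    2    2    2
  c   0    1    2    2    2    2
  a   0    1    2    2    2    2
LCS length = dp[5][5] = 2

2


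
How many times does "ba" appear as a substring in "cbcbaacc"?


Searching for "ba" in "cbcbaacc"
Scanning each position:
  Position 0: "cb" => no
  Position 1: "bc" => no
  Position 2: "cb" => no
  Position 3: "ba" => MATCH
  Position 4: "aa" => no
  Position 5: "ac" => no
  Position 6: "cc" => no
Total occurrences: 1

1


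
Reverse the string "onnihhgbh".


Input: onnihhgbh
Reading characters right to left:
  Position 8: 'h'
  Position 7: 'b'
  Position 6: 'g'
  Position 5: 'h'
  Position 4: 'h'
  Position 3: 'i'
  Position 2: 'n'
  Position 1: 'n'
  Position 0: 'o'
Reversed: hbghhinno

hbghhinno


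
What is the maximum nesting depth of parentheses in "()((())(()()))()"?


Input: "()((())(()()))()"
Tracking depth:
  Position 0 '(': depth becomes 1
  Position 1 ')': depth becomes 0
  Position 2 '(': depth becomes 1
  Position 3 '(': depth becomes 2
  Position 4 '(': depth becomes 3
  Position 5 ')': depth becomes 2
  Position 6 ')': depth becomes 1
  Position 7 '(': depth becomes 2
  Position 8 '(': depth becomes 3
  Position 9 ')': depth becomes 2
  Position 10 '(': depth becomes 3
  Position 11 ')': depth becomes 2
  Position 12 ')': depth becomes 1
  Position 13 ')': depth becomes 0
  Position 14 '(': depth becomes 1
  Position 15 ')': depth becomes 0
Maximum depth reached: 3

3


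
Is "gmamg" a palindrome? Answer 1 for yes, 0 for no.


Input: gmamg
Reversed: gmamg
  Compare pos 0 ('g') with pos 4 ('g'): match
  Compare pos 1 ('m') with pos 3 ('m'): match
Result: palindrome

1


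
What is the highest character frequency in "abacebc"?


Input: abacebc
Character counts:
  'a': 2
  'b': 2
  'c': 2
  'e': 1
Maximum frequency: 2

2


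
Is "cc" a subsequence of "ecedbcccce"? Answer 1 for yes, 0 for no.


Check if "cc" is a subsequence of "ecedbcccce"
Greedy scan:
  Position 0 ('e'): no match needed
  Position 1 ('c'): matches sub[0] = 'c'
  Position 2 ('e'): no match needed
  Position 3 ('d'): no match needed
  Position 4 ('b'): no match needed
  Position 5 ('c'): matches sub[1] = 'c'
  Position 6 ('c'): no match needed
  Position 7 ('c'): no match needed
  Position 8 ('c'): no match needed
  Position 9 ('e'): no match needed
All 2 characters matched => is a subsequence

1


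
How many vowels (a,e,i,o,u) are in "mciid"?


Input: mciid
Checking each character:
  'm' at position 0: consonant
  'c' at position 1: consonant
  'i' at position 2: vowel (running total: 1)
  'i' at position 3: vowel (running total: 2)
  'd' at position 4: consonant
Total vowels: 2

2


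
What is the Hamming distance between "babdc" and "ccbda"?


Comparing "babdc" and "ccbda" position by position:
  Position 0: 'b' vs 'c' => differ
  Position 1: 'a' vs 'c' => differ
  Position 2: 'b' vs 'b' => same
  Position 3: 'd' vs 'd' => same
  Position 4: 'c' vs 'a' => differ
Total differences (Hamming distance): 3

3


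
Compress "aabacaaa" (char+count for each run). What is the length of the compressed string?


Input: aabacaaa
Runs:
  'a' x 2 => "a2"
  'b' x 1 => "b1"
  'a' x 1 => "a1"
  'c' x 1 => "c1"
  'a' x 3 => "a3"
Compressed: "a2b1a1c1a3"
Compressed length: 10

10


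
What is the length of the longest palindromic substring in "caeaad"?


Input: "caeaad"
Checking substrings for palindromes:
  [1:4] "aea" (len 3) => palindrome
  [3:5] "aa" (len 2) => palindrome
Longest palindromic substring: "aea" with length 3

3


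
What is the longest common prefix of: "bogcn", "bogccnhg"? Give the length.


Words: bogcn, bogccnhg
  Position 0: all 'b' => match
  Position 1: all 'o' => match
  Position 2: all 'g' => match
  Position 3: all 'c' => match
  Position 4: ('n', 'c') => mismatch, stop
LCP = "bogc" (length 4)

4


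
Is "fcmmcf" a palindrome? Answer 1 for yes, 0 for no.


Input: fcmmcf
Reversed: fcmmcf
  Compare pos 0 ('f') with pos 5 ('f'): match
  Compare pos 1 ('c') with pos 4 ('c'): match
  Compare pos 2 ('m') with pos 3 ('m'): match
Result: palindrome

1


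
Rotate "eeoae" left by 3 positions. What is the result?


Input: "eeoae", rotate left by 3
First 3 characters: "eeo"
Remaining characters: "ae"
Concatenate remaining + first: "ae" + "eeo" = "aeeeo"

aeeeo


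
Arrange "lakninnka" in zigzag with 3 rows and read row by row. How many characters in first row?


Zigzag "lakninnka" into 3 rows:
Placing characters:
  'l' => row 0
  'a' => row 1
  'k' => row 2
  'n' => row 1
  'i' => row 0
  'n' => row 1
  'n' => row 2
  'k' => row 1
  'a' => row 0
Rows:
  Row 0: "lia"
  Row 1: "annk"
  Row 2: "kn"
First row length: 3

3


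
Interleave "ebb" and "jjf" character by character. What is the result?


Interleaving "ebb" and "jjf":
  Position 0: 'e' from first, 'j' from second => "ej"
  Position 1: 'b' from first, 'j' from second => "bj"
  Position 2: 'b' from first, 'f' from second => "bf"
Result: ejbjbf

ejbjbf


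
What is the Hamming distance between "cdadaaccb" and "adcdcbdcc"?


Comparing "cdadaaccb" and "adcdcbdcc" position by position:
  Position 0: 'c' vs 'a' => differ
  Position 1: 'd' vs 'd' => same
  Position 2: 'a' vs 'c' => differ
  Position 3: 'd' vs 'd' => same
  Position 4: 'a' vs 'c' => differ
  Position 5: 'a' vs 'b' => differ
  Position 6: 'c' vs 'd' => differ
  Position 7: 'c' vs 'c' => same
  Position 8: 'b' vs 'c' => differ
Total differences (Hamming distance): 6

6


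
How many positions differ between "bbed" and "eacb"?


Comparing "bbed" and "eacb" position by position:
  Position 0: 'b' vs 'e' => DIFFER
  Position 1: 'b' vs 'a' => DIFFER
  Position 2: 'e' vs 'c' => DIFFER
  Position 3: 'd' vs 'b' => DIFFER
Positions that differ: 4

4


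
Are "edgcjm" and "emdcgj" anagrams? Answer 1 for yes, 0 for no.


Strings: "edgcjm", "emdcgj"
Sorted first:  cdegjm
Sorted second: cdegjm
Sorted forms match => anagrams

1


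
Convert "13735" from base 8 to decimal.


Input: "13735" in base 8
Positional expansion:
  Digit '1' (value 1) x 8^4 = 4096
  Digit '3' (value 3) x 8^3 = 1536
  Digit '7' (value 7) x 8^2 = 448
  Digit '3' (value 3) x 8^1 = 24
  Digit '5' (value 5) x 8^0 = 5
Sum = 6109

6109


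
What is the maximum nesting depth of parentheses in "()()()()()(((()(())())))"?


Input: "()()()()()(((()(())())))"
Tracking depth:
  Position 0 '(': depth becomes 1
  Position 1 ')': depth becomes 0
  Position 2 '(': depth becomes 1
  Position 3 ')': depth becomes 0
  Position 4 '(': depth becomes 1
  Position 5 ')': depth becomes 0
  Position 6 '(': depth becomes 1
  Position 7 ')': depth becomes 0
  Position 8 '(': depth becomes 1
  Position 9 ')': depth becomes 0
  Position 10 '(': depth becomes 1
  Position 11 '(': depth becomes 2
  Position 12 '(': depth becomes 3
  Position 13 '(': depth becomes 4
  Position 14 ')': depth becomes 3
  Position 15 '(': depth becomes 4
  Position 16 '(': depth becomes 5
  Position 17 ')': depth becomes 4
  Position 18 ')': depth becomes 3
  Position 19 '(': depth becomes 4
  Position 20 ')': depth becomes 3
  Position 21 ')': depth becomes 2
  Position 22 ')': depth becomes 1
  Position 23 ')': depth becomes 0
Maximum depth reached: 5

5


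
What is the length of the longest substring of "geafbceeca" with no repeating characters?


Input: "geafbceeca"
Sliding window (track last position of each char):
  Position 0 ('g'): window [0,0] length 1 -- new best
  Position 1 ('e'): window [0,1] length 2 -- new best
  Position 2 ('a'): window [0,2] length 3 -- new best
  Position 3 ('f'): window [0,3] length 4 -- new best
  Position 4 ('b'): window [0,4] length 5 -- new best
  Position 5 ('c'): window [0,5] length 6 -- new best
  Position 6 ('e'): repeat (last at 1), move window start to 2
  Position 6 ('e'): window [2,6] length 5
  Position 7 ('e'): repeat (last at 6), move window start to 7
  Position 7 ('e'): window [7,7] length 1
  Position 8 ('c'): window [7,8] length 2
  Position 9 ('a'): window [7,9] length 3
Longest substring with no repeats: "geafbc" with length 6

6


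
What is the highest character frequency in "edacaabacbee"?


Input: edacaabacbee
Character counts:
  'a': 4
  'b': 2
  'c': 2
  'd': 1
  'e': 3
Maximum frequency: 4

4


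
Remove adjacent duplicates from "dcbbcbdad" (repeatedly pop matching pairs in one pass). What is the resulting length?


Input: dcbbcbdad
Stack-based adjacent duplicate removal:
  Read 'd': push. Stack: d
  Read 'c': push. Stack: dc
  Read 'b': push. Stack: dcb
  Read 'b': matches stack top 'b' => pop. Stack: dc
  Read 'c': matches stack top 'c' => pop. Stack: d
  Read 'b': push. Stack: db
  Read 'd': push. Stack: dbd
  Read 'a': push. Stack: dbda
  Read 'd': push. Stack: dbdad
Final stack: "dbdad" (length 5)

5


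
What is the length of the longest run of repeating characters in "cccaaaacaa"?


Input: "cccaaaacaa"
Scanning for longest run:
  Position 1 ('c'): continues run of 'c', length=2
  Position 2 ('c'): continues run of 'c', length=3
  Position 3 ('a'): new char, reset run to 1
  Position 4 ('a'): continues run of 'a', length=2
  Position 5 ('a'): continues run of 'a', length=3
  Position 6 ('a'): continues run of 'a', length=4
  Position 7 ('c'): new char, reset run to 1
  Position 8 ('a'): new char, reset run to 1
  Position 9 ('a'): continues run of 'a', length=2
Longest run: 'a' with length 4

4


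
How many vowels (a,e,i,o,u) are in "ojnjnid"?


Input: ojnjnid
Checking each character:
  'o' at position 0: vowel (running total: 1)
  'j' at position 1: consonant
  'n' at position 2: consonant
  'j' at position 3: consonant
  'n' at position 4: consonant
  'i' at position 5: vowel (running total: 2)
  'd' at position 6: consonant
Total vowels: 2

2


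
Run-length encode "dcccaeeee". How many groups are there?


Input: dcccaeeee
Scanning for consecutive runs:
  Group 1: 'd' x 1 (positions 0-0)
  Group 2: 'c' x 3 (positions 1-3)
  Group 3: 'a' x 1 (positions 4-4)
  Group 4: 'e' x 4 (positions 5-8)
Total groups: 4

4


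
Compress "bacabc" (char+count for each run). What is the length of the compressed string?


Input: bacabc
Runs:
  'b' x 1 => "b1"
  'a' x 1 => "a1"
  'c' x 1 => "c1"
  'a' x 1 => "a1"
  'b' x 1 => "b1"
  'c' x 1 => "c1"
Compressed: "b1a1c1a1b1c1"
Compressed length: 12

12


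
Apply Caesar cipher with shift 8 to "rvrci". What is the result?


Caesar cipher: shift "rvrci" by 8
  'r' (pos 17) + 8 = pos 25 = 'z'
  'v' (pos 21) + 8 = pos 3 = 'd'
  'r' (pos 17) + 8 = pos 25 = 'z'
  'c' (pos 2) + 8 = pos 10 = 'k'
  'i' (pos 8) + 8 = pos 16 = 'q'
Result: zdzkq

zdzkq


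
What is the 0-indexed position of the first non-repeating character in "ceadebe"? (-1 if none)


Input: ceadebe
Character frequencies:
  'a': 1
  'b': 1
  'c': 1
  'd': 1
  'e': 3
Scanning left to right for freq == 1:
  Position 0 ('c'): unique! => answer = 0

0


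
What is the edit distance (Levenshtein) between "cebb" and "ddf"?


Computing edit distance: "cebb" -> "ddf"
DP table:
           d    d    f
      0    1    2    3
  c   1    1    2    3
  e   2    2    2    3
  b   3    3    3    3
  b   4    4    4    4
Edit distance = dp[4][3] = 4

4


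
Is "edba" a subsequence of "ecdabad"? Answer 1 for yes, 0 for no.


Check if "edba" is a subsequence of "ecdabad"
Greedy scan:
  Position 0 ('e'): matches sub[0] = 'e'
  Position 1 ('c'): no match needed
  Position 2 ('d'): matches sub[1] = 'd'
  Position 3 ('a'): no match needed
  Position 4 ('b'): matches sub[2] = 'b'
  Position 5 ('a'): matches sub[3] = 'a'
  Position 6 ('d'): no match needed
All 4 characters matched => is a subsequence

1


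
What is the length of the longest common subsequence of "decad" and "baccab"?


LCS of "decad" and "baccab"
DP table:
           b    a    c    c    a    b
      0    0    0    0    0    0    0
  d   0    0    0    0    0    0    0
  e   0    0    0    0    0    0    0
  c   0    0    0    1    1    1    1
  a   0    0    1    1    1    2    2
  d   0    0    1    1    1    2    2
LCS length = dp[5][6] = 2

2


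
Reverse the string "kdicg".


Input: kdicg
Reading characters right to left:
  Position 4: 'g'
  Position 3: 'c'
  Position 2: 'i'
  Position 1: 'd'
  Position 0: 'k'
Reversed: gcidk

gcidk


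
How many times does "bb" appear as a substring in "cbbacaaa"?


Searching for "bb" in "cbbacaaa"
Scanning each position:
  Position 0: "cb" => no
  Position 1: "bb" => MATCH
  Position 2: "ba" => no
  Position 3: "ac" => no
  Position 4: "ca" => no
  Position 5: "aa" => no
  Position 6: "aa" => no
Total occurrences: 1

1


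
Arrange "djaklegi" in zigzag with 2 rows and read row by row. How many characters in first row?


Zigzag "djaklegi" into 2 rows:
Placing characters:
  'd' => row 0
  'j' => row 1
  'a' => row 0
  'k' => row 1
  'l' => row 0
  'e' => row 1
  'g' => row 0
  'i' => row 1
Rows:
  Row 0: "dalg"
  Row 1: "jkei"
First row length: 4

4


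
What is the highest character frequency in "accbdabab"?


Input: accbdabab
Character counts:
  'a': 3
  'b': 3
  'c': 2
  'd': 1
Maximum frequency: 3

3


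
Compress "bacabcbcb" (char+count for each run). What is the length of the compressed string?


Input: bacabcbcb
Runs:
  'b' x 1 => "b1"
  'a' x 1 => "a1"
  'c' x 1 => "c1"
  'a' x 1 => "a1"
  'b' x 1 => "b1"
  'c' x 1 => "c1"
  'b' x 1 => "b1"
  'c' x 1 => "c1"
  'b' x 1 => "b1"
Compressed: "b1a1c1a1b1c1b1c1b1"
Compressed length: 18

18


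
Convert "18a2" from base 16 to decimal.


Input: "18a2" in base 16
Positional expansion:
  Digit '1' (value 1) x 16^3 = 4096
  Digit '8' (value 8) x 16^2 = 2048
  Digit 'a' (value 10) x 16^1 = 160
  Digit '2' (value 2) x 16^0 = 2
Sum = 6306

6306


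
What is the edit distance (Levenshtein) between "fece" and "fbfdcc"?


Computing edit distance: "fece" -> "fbfdcc"
DP table:
           f    b    f    d    c    c
      0    1    2    3    4    5    6
  f   1    0    1    2    3    4    5
  e   2    1    1    2    3    4    5
  c   3    2    2    2    3    3    4
  e   4    3    3    3    3    4    4
Edit distance = dp[4][6] = 4

4


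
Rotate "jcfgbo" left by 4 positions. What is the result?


Input: "jcfgbo", rotate left by 4
First 4 characters: "jcfg"
Remaining characters: "bo"
Concatenate remaining + first: "bo" + "jcfg" = "bojcfg"

bojcfg


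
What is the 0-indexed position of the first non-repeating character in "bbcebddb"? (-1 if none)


Input: bbcebddb
Character frequencies:
  'b': 4
  'c': 1
  'd': 2
  'e': 1
Scanning left to right for freq == 1:
  Position 0 ('b'): freq=4, skip
  Position 1 ('b'): freq=4, skip
  Position 2 ('c'): unique! => answer = 2

2


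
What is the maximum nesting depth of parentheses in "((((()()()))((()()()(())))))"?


Input: "((((()()()))((()()()(())))))"
Tracking depth:
  Position 0 '(': depth becomes 1
  Position 1 '(': depth becomes 2
  Position 2 '(': depth becomes 3
  Position 3 '(': depth becomes 4
  Position 4 '(': depth becomes 5
  Position 5 ')': depth becomes 4
  Position 6 '(': depth becomes 5
  Position 7 ')': depth becomes 4
  Position 8 '(': depth becomes 5
  Position 9 ')': depth becomes 4
  Position 10 ')': depth becomes 3
  Position 11 ')': depth becomes 2
  Position 12 '(': depth becomes 3
  Position 13 '(': depth becomes 4
  Position 14 '(': depth becomes 5
  Position 15 ')': depth becomes 4
  Position 16 '(': depth becomes 5
  Position 17 ')': depth becomes 4
  Position 18 '(': depth becomes 5
  Position 19 ')': depth becomes 4
  Position 20 '(': depth becomes 5
  Position 21 '(': depth becomes 6
  Position 22 ')': depth becomes 5
  Position 23 ')': depth becomes 4
  Position 24 ')': depth becomes 3
  Position 25 ')': depth becomes 2
  Position 26 ')': depth becomes 1
  Position 27 ')': depth becomes 0
Maximum depth reached: 6

6


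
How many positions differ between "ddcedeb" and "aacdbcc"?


Comparing "ddcedeb" and "aacdbcc" position by position:
  Position 0: 'd' vs 'a' => DIFFER
  Position 1: 'd' vs 'a' => DIFFER
  Position 2: 'c' vs 'c' => same
  Position 3: 'e' vs 'd' => DIFFER
  Position 4: 'd' vs 'b' => DIFFER
  Position 5: 'e' vs 'c' => DIFFER
  Position 6: 'b' vs 'c' => DIFFER
Positions that differ: 6

6


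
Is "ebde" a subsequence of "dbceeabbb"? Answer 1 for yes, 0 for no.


Check if "ebde" is a subsequence of "dbceeabbb"
Greedy scan:
  Position 0 ('d'): no match needed
  Position 1 ('b'): no match needed
  Position 2 ('c'): no match needed
  Position 3 ('e'): matches sub[0] = 'e'
  Position 4 ('e'): no match needed
  Position 5 ('a'): no match needed
  Position 6 ('b'): matches sub[1] = 'b'
  Position 7 ('b'): no match needed
  Position 8 ('b'): no match needed
Only matched 2/4 characters => not a subsequence

0


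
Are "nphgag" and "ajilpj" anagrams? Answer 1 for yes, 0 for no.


Strings: "nphgag", "ajilpj"
Sorted first:  agghnp
Sorted second: aijjlp
Differ at position 1: 'g' vs 'i' => not anagrams

0


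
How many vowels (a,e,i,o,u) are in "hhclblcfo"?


Input: hhclblcfo
Checking each character:
  'h' at position 0: consonant
  'h' at position 1: consonant
  'c' at position 2: consonant
  'l' at position 3: consonant
  'b' at position 4: consonant
  'l' at position 5: consonant
  'c' at position 6: consonant
  'f' at position 7: consonant
  'o' at position 8: vowel (running total: 1)
Total vowels: 1

1


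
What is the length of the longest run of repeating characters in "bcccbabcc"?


Input: "bcccbabcc"
Scanning for longest run:
  Position 1 ('c'): new char, reset run to 1
  Position 2 ('c'): continues run of 'c', length=2
  Position 3 ('c'): continues run of 'c', length=3
  Position 4 ('b'): new char, reset run to 1
  Position 5 ('a'): new char, reset run to 1
  Position 6 ('b'): new char, reset run to 1
  Position 7 ('c'): new char, reset run to 1
  Position 8 ('c'): continues run of 'c', length=2
Longest run: 'c' with length 3

3


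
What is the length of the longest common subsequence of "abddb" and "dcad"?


LCS of "abddb" and "dcad"
DP table:
           d    c    a    d
      0    0    0    0    0
  a   0    0    0    1    1
  b   0    0    0    1    1
  d   0    1    1    1    2
  d   0    1    1    1    2
  b   0    1    1    1    2
LCS length = dp[5][4] = 2

2


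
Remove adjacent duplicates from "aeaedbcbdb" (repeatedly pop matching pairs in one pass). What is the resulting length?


Input: aeaedbcbdb
Stack-based adjacent duplicate removal:
  Read 'a': push. Stack: a
  Read 'e': push. Stack: ae
  Read 'a': push. Stack: aea
  Read 'e': push. Stack: aeae
  Read 'd': push. Stack: aeaed
  Read 'b': push. Stack: aeaedb
  Read 'c': push. Stack: aeaedbc
  Read 'b': push. Stack: aeaedbcb
  Read 'd': push. Stack: aeaedbcbd
  Read 'b': push. Stack: aeaedbcbdb
Final stack: "aeaedbcbdb" (length 10)

10


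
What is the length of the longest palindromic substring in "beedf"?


Input: "beedf"
Checking substrings for palindromes:
  [1:3] "ee" (len 2) => palindrome
Longest palindromic substring: "ee" with length 2

2


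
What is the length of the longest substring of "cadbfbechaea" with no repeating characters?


Input: "cadbfbechaea"
Sliding window (track last position of each char):
  Position 0 ('c'): window [0,0] length 1 -- new best
  Position 1 ('a'): window [0,1] length 2 -- new best
  Position 2 ('d'): window [0,2] length 3 -- new best
  Position 3 ('b'): window [0,3] length 4 -- new best
  Position 4 ('f'): window [0,4] length 5 -- new best
  Position 5 ('b'): repeat (last at 3), move window start to 4
  Position 5 ('b'): window [4,5] length 2
  Position 6 ('e'): window [4,6] length 3
  Position 7 ('c'): window [4,7] length 4
  Position 8 ('h'): window [4,8] length 5
  Position 9 ('a'): window [4,9] length 6 -- new best
  Position 10 ('e'): repeat (last at 6), move window start to 7
  Position 10 ('e'): window [7,10] length 4
  Position 11 ('a'): repeat (last at 9), move window start to 10
  Position 11 ('a'): window [10,11] length 2
Longest substring with no repeats: "fbecha" with length 6

6


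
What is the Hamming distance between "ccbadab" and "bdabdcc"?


Comparing "ccbadab" and "bdabdcc" position by position:
  Position 0: 'c' vs 'b' => differ
  Position 1: 'c' vs 'd' => differ
  Position 2: 'b' vs 'a' => differ
  Position 3: 'a' vs 'b' => differ
  Position 4: 'd' vs 'd' => same
  Position 5: 'a' vs 'c' => differ
  Position 6: 'b' vs 'c' => differ
Total differences (Hamming distance): 6

6


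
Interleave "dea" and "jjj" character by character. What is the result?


Interleaving "dea" and "jjj":
  Position 0: 'd' from first, 'j' from second => "dj"
  Position 1: 'e' from first, 'j' from second => "ej"
  Position 2: 'a' from first, 'j' from second => "aj"
Result: djejaj

djejaj


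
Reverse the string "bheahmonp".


Input: bheahmonp
Reading characters right to left:
  Position 8: 'p'
  Position 7: 'n'
  Position 6: 'o'
  Position 5: 'm'
  Position 4: 'h'
  Position 3: 'a'
  Position 2: 'e'
  Position 1: 'h'
  Position 0: 'b'
Reversed: pnomhaehb

pnomhaehb


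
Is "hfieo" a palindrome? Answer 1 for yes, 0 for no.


Input: hfieo
Reversed: oeifh
  Compare pos 0 ('h') with pos 4 ('o'): MISMATCH
  Compare pos 1 ('f') with pos 3 ('e'): MISMATCH
Result: not a palindrome

0


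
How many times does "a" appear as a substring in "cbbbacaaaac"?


Searching for "a" in "cbbbacaaaac"
Scanning each position:
  Position 0: "c" => no
  Position 1: "b" => no
  Position 2: "b" => no
  Position 3: "b" => no
  Position 4: "a" => MATCH
  Position 5: "c" => no
  Position 6: "a" => MATCH
  Position 7: "a" => MATCH
  Position 8: "a" => MATCH
  Position 9: "a" => MATCH
  Position 10: "c" => no
Total occurrences: 5

5


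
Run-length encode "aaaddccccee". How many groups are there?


Input: aaaddccccee
Scanning for consecutive runs:
  Group 1: 'a' x 3 (positions 0-2)
  Group 2: 'd' x 2 (positions 3-4)
  Group 3: 'c' x 4 (positions 5-8)
  Group 4: 'e' x 2 (positions 9-10)
Total groups: 4

4


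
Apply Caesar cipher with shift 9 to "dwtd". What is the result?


Caesar cipher: shift "dwtd" by 9
  'd' (pos 3) + 9 = pos 12 = 'm'
  'w' (pos 22) + 9 = pos 5 = 'f'
  't' (pos 19) + 9 = pos 2 = 'c'
  'd' (pos 3) + 9 = pos 12 = 'm'
Result: mfcm

mfcm


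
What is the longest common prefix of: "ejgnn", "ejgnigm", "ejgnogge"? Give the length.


Words: ejgnn, ejgnigm, ejgnogge
  Position 0: all 'e' => match
  Position 1: all 'j' => match
  Position 2: all 'g' => match
  Position 3: all 'n' => match
  Position 4: ('n', 'i', 'o') => mismatch, stop
LCP = "ejgn" (length 4)

4


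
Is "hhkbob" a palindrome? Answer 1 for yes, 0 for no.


Input: hhkbob
Reversed: bobkhh
  Compare pos 0 ('h') with pos 5 ('b'): MISMATCH
  Compare pos 1 ('h') with pos 4 ('o'): MISMATCH
  Compare pos 2 ('k') with pos 3 ('b'): MISMATCH
Result: not a palindrome

0


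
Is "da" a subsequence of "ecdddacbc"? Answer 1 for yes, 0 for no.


Check if "da" is a subsequence of "ecdddacbc"
Greedy scan:
  Position 0 ('e'): no match needed
  Position 1 ('c'): no match needed
  Position 2 ('d'): matches sub[0] = 'd'
  Position 3 ('d'): no match needed
  Position 4 ('d'): no match needed
  Position 5 ('a'): matches sub[1] = 'a'
  Position 6 ('c'): no match needed
  Position 7 ('b'): no match needed
  Position 8 ('c'): no match needed
All 2 characters matched => is a subsequence

1


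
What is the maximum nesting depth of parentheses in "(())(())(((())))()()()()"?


Input: "(())(())(((())))()()()()"
Tracking depth:
  Position 0 '(': depth becomes 1
  Position 1 '(': depth becomes 2
  Position 2 ')': depth becomes 1
  Position 3 ')': depth becomes 0
  Position 4 '(': depth becomes 1
  Position 5 '(': depth becomes 2
  Position 6 ')': depth becomes 1
  Position 7 ')': depth becomes 0
  Position 8 '(': depth becomes 1
  Position 9 '(': depth becomes 2
  Position 10 '(': depth becomes 3
  Position 11 '(': depth becomes 4
  Position 12 ')': depth becomes 3
  Position 13 ')': depth becomes 2
  Position 14 ')': depth becomes 1
  Position 15 ')': depth becomes 0
  Position 16 '(': depth becomes 1
  Position 17 ')': depth becomes 0
  Position 18 '(': depth becomes 1
  Position 19 ')': depth becomes 0
  Position 20 '(': depth becomes 1
  Position 21 ')': depth becomes 0
  Position 22 '(': depth becomes 1
  Position 23 ')': depth becomes 0
Maximum depth reached: 4

4


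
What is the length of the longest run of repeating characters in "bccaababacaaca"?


Input: "bccaababacaaca"
Scanning for longest run:
  Position 1 ('c'): new char, reset run to 1
  Position 2 ('c'): continues run of 'c', length=2
  Position 3 ('a'): new char, reset run to 1
  Position 4 ('a'): continues run of 'a', length=2
  Position 5 ('b'): new char, reset run to 1
  Position 6 ('a'): new char, reset run to 1
  Position 7 ('b'): new char, reset run to 1
  Position 8 ('a'): new char, reset run to 1
  Position 9 ('c'): new char, reset run to 1
  Position 10 ('a'): new char, reset run to 1
  Position 11 ('a'): continues run of 'a', length=2
  Position 12 ('c'): new char, reset run to 1
  Position 13 ('a'): new char, reset run to 1
Longest run: 'c' with length 2

2
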